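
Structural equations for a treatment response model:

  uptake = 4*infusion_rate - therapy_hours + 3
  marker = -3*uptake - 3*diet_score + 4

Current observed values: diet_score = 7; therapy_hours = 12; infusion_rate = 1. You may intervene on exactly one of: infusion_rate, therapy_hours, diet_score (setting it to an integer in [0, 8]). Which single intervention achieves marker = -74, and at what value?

Intervening on infusion_rate: with other inputs at their observed values, marker = -12*infusion_rate + 10. Solving for -74 gives infusion_rate = 7, within [0, 8].
Intervening on therapy_hours: marker = 3*therapy_hours - 38. Reaching -74 requires therapy_hours = -12, outside [0, 8].
Intervening on diet_score: marker = -3*diet_score + 19. Reaching -74 requires diet_score = 31, outside [0, 8].

set infusion_rate = 7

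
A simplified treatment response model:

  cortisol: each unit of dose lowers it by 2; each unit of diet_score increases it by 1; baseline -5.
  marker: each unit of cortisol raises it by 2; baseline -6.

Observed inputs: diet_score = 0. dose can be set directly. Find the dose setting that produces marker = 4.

dose = -5

Substituting into the cortisol equation gives cortisol = -2*dose - 5.
So marker = -4*dose - 16.
Solve -4*dose - 16 = 4: dose = (4 + 16) / -4 = -5.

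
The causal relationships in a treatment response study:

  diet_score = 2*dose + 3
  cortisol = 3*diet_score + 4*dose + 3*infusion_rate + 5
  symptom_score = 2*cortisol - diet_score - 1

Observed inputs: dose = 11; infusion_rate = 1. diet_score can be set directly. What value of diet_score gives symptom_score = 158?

Intervening on diet_score fixes its value directly, overriding its dependence on dose.
Substituting into the cortisol equation gives cortisol = 3*diet_score + 52.
Substituting into the symptom_score equation gives symptom_score = 5*diet_score + 103.
Solve 5*diet_score + 103 = 158: diet_score = (158 - 103) / 5 = 11.

diet_score = 11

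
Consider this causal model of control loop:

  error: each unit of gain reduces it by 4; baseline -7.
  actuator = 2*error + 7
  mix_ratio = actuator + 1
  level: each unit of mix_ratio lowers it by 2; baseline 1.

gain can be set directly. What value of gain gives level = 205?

gain = 12

Substituting into the actuator equation gives actuator = -8*gain - 7.
This gives mix_ratio = -8*gain - 6.
Substituting into the level equation gives level = 16*gain + 13.
Solve 16*gain + 13 = 205: gain = (205 - 13) / 16 = 12.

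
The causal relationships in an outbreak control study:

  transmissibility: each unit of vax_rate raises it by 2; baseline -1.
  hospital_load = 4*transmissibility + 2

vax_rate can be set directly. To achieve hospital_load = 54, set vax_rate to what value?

vax_rate = 7

Substituting into the hospital_load equation gives hospital_load = 8*vax_rate - 2.
Solve 8*vax_rate - 2 = 54: vax_rate = (54 + 2) / 8 = 7.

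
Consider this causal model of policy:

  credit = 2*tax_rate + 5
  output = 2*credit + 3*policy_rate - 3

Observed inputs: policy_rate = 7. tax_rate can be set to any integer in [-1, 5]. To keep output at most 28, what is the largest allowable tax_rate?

tax_rate = 0

Substituting into the output equation gives output = 4*tax_rate + 28.
Require 4*tax_rate + 28 ≤ 28, so tax_rate ≤ 0.
The largest integer in [-1, 5] satisfying this is 0.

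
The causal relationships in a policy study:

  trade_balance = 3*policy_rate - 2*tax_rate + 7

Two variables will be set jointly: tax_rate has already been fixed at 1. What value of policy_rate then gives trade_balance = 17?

With tax_rate held at 1:
Substituting into the trade_balance equation gives trade_balance = 3*policy_rate + 5.
Solve 3*policy_rate + 5 = 17: policy_rate = (17 - 5) / 3 = 4.

policy_rate = 4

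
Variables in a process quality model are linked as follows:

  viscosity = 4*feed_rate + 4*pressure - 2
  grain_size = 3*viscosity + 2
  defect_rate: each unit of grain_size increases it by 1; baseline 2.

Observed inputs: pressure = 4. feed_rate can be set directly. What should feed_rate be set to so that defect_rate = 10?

Substituting into the viscosity equation gives viscosity = 4*feed_rate + 14.
Substituting into the grain_size equation gives grain_size = 12*feed_rate + 44.
defect_rate becomes 12*feed_rate + 46.
Solve 12*feed_rate + 46 = 10: feed_rate = (10 - 46) / 12 = -3.

feed_rate = -3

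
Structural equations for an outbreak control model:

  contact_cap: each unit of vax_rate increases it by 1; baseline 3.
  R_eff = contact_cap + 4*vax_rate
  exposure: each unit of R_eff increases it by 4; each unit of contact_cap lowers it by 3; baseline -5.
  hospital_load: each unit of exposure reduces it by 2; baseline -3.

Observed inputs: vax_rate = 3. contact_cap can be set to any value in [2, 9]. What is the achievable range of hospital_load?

Intervening on contact_cap fixes its value directly, overriding its dependence on vax_rate.
Substituting into the R_eff equation gives R_eff = contact_cap + 12.
exposure becomes contact_cap + 43.
Substituting into the hospital_load equation gives hospital_load = -2*contact_cap - 89.
Linear in contact_cap, so extremes are at the endpoints: contact_cap = 2 gives hospital_load = -93; contact_cap = 9 gives hospital_load = -107.

-107 to -93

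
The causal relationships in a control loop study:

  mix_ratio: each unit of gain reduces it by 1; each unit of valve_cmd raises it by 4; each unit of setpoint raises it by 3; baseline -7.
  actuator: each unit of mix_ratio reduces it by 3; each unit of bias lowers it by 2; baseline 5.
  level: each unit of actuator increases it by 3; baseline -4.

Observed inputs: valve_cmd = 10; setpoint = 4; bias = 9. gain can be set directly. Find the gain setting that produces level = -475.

gain = -3

Substituting into the mix_ratio equation gives mix_ratio = -gain + 45.
actuator becomes 3*gain - 148.
level becomes 9*gain - 448.
Solve 9*gain - 448 = -475: gain = (-475 + 448) / 9 = -3.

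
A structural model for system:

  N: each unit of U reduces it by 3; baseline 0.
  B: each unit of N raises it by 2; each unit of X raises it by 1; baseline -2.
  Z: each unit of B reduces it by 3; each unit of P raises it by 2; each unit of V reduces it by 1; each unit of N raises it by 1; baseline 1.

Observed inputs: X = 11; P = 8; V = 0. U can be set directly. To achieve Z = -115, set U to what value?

Substituting into the B equation gives B = -6*U + 9.
Substituting into the Z equation gives Z = 15*U - 10.
Solve 15*U - 10 = -115: U = (-115 + 10) / 15 = -7.

U = -7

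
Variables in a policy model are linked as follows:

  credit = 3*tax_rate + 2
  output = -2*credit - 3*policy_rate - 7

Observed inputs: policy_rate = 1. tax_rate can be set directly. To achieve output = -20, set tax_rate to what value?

Substituting into the output equation gives output = -6*tax_rate - 14.
Solve -6*tax_rate - 14 = -20: tax_rate = (-20 + 14) / -6 = 1.

tax_rate = 1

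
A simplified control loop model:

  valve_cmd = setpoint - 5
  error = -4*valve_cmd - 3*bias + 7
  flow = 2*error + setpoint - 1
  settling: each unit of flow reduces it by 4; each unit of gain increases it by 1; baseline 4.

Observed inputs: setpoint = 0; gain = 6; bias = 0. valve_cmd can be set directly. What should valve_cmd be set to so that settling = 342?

valve_cmd = 12

Intervening on valve_cmd fixes its value directly, overriding its dependence on setpoint.
Substituting into the error equation gives error = -4*valve_cmd + 7.
flow becomes -8*valve_cmd + 13.
So settling = 32*valve_cmd - 42.
Solve 32*valve_cmd - 42 = 342: valve_cmd = (342 + 42) / 32 = 12.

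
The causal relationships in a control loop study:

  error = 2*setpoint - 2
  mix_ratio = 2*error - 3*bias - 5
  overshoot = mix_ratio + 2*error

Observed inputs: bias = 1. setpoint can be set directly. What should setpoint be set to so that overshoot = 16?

Substituting into the mix_ratio equation gives mix_ratio = 4*setpoint - 12.
Substituting into the overshoot equation gives overshoot = 8*setpoint - 16.
Solve 8*setpoint - 16 = 16: setpoint = (16 + 16) / 8 = 4.

setpoint = 4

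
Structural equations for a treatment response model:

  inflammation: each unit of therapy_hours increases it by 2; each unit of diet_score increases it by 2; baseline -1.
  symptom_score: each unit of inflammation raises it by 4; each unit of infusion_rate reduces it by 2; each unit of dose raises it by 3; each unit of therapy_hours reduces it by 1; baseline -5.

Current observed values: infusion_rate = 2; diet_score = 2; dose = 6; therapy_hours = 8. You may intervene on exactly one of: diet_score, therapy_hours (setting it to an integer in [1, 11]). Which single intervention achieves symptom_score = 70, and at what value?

Intervening on diet_score: symptom_score = 8*diet_score + 61. Reaching 70 requires diet_score = 9/8, not an integer.
Intervening on therapy_hours: with other inputs at their observed values, symptom_score = 7*therapy_hours + 21. Solving for 70 gives therapy_hours = 7, within [1, 11].

set therapy_hours = 7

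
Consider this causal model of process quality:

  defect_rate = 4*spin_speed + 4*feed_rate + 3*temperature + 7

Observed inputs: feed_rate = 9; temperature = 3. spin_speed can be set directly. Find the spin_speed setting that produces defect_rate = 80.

Substituting into the defect_rate equation gives defect_rate = 4*spin_speed + 52.
Solve 4*spin_speed + 52 = 80: spin_speed = (80 - 52) / 4 = 7.

spin_speed = 7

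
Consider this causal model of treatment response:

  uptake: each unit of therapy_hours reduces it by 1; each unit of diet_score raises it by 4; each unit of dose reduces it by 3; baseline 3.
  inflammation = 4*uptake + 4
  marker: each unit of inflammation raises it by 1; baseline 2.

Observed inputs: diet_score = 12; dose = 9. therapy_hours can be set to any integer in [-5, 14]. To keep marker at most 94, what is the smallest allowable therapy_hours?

Substituting into the uptake equation gives uptake = -therapy_hours + 24.
Substituting into the inflammation equation gives inflammation = -4*therapy_hours + 100.
marker becomes -4*therapy_hours + 102.
Require -4*therapy_hours + 102 ≤ 94, so therapy_hours ≥ 2.
The smallest integer in [-5, 14] satisfying this is 2.

therapy_hours = 2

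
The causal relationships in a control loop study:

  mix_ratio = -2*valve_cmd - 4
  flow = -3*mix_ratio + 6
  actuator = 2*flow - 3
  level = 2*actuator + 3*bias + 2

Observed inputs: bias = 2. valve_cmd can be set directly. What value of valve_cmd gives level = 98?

Substituting into the flow equation gives flow = 6*valve_cmd + 18.
Substituting into the actuator equation gives actuator = 12*valve_cmd + 33.
Substituting into the level equation gives level = 24*valve_cmd + 74.
Solve 24*valve_cmd + 74 = 98: valve_cmd = (98 - 74) / 24 = 1.

valve_cmd = 1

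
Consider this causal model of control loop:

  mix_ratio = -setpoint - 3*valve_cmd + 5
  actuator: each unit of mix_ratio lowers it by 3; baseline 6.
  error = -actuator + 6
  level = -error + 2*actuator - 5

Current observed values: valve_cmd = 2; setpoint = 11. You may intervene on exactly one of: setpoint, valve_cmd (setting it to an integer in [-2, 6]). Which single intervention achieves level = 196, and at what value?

Intervening on setpoint: level = 9*setpoint + 16. Reaching 196 requires setpoint = 20, outside [-2, 6].
Intervening on valve_cmd: with other inputs at their observed values, level = 27*valve_cmd + 61. Solving for 196 gives valve_cmd = 5, within [-2, 6].

set valve_cmd = 5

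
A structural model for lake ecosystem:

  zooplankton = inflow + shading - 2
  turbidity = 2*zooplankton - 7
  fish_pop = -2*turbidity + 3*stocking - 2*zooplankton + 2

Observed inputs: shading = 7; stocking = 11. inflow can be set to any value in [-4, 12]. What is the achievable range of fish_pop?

-53 to 43

Substituting into the zooplankton equation gives zooplankton = inflow + 5.
Substituting into the turbidity equation gives turbidity = 2*inflow + 3.
Substituting into the fish_pop equation gives fish_pop = -6*inflow + 19.
Linear in inflow, so extremes are at the endpoints: inflow = -4 gives fish_pop = 43; inflow = 12 gives fish_pop = -53.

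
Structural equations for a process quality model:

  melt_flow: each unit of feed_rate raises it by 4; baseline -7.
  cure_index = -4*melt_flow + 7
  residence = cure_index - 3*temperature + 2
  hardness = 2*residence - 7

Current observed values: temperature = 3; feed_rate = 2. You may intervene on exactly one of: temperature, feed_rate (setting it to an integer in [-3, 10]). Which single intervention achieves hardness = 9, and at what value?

Intervening on temperature: with other inputs at their observed values, hardness = -6*temperature + 3. Solving for 9 gives temperature = -1, within [-3, 10].
Intervening on feed_rate: hardness = -32*feed_rate + 49. Reaching 9 requires feed_rate = 5/4, not an integer.

set temperature = -1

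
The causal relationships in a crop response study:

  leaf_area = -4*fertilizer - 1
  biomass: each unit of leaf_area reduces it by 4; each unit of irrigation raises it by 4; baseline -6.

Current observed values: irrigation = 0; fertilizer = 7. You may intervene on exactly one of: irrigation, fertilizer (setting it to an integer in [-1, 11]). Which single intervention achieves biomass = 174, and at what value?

Intervening on irrigation: biomass = 4*irrigation + 110. Reaching 174 requires irrigation = 16, outside [-1, 11].
Intervening on fertilizer: with other inputs at their observed values, biomass = 16*fertilizer - 2. Solving for 174 gives fertilizer = 11, within [-1, 11].

set fertilizer = 11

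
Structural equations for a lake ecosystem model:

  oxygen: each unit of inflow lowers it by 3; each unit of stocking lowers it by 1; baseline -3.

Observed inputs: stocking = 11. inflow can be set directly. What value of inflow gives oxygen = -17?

inflow = 1

Substituting into the oxygen equation gives oxygen = -3*inflow - 14.
Solve -3*inflow - 14 = -17: inflow = (-17 + 14) / -3 = 1.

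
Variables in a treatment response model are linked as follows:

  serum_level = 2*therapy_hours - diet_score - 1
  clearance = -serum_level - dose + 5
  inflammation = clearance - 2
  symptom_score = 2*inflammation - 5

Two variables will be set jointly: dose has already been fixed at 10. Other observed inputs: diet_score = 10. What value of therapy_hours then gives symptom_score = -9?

With dose held at 10:
Substituting into the serum_level equation gives serum_level = 2*therapy_hours - 11.
This gives clearance = -2*therapy_hours + 6.
Substituting into the inflammation equation gives inflammation = -2*therapy_hours + 4.
Substituting into the symptom_score equation gives symptom_score = -4*therapy_hours + 3.
Solve -4*therapy_hours + 3 = -9: therapy_hours = (-9 - 3) / -4 = 3.

therapy_hours = 3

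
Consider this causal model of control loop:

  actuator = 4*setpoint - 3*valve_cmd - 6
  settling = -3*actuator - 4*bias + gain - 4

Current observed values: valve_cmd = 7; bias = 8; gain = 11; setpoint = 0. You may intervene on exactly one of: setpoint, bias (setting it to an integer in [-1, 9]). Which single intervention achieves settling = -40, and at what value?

set setpoint = 8

Intervening on setpoint: with other inputs at their observed values, settling = -12*setpoint + 56. Solving for -40 gives setpoint = 8, within [-1, 9].
Intervening on bias: settling = -4*bias + 88. Reaching -40 requires bias = 32, outside [-1, 9].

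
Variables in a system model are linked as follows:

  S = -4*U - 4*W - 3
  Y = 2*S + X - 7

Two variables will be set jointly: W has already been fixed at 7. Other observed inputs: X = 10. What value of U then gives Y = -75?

U = 2

With W held at 7:
Substituting into the S equation gives S = -4*U - 31.
Substituting into the Y equation gives Y = -8*U - 59.
Solve -8*U - 59 = -75: U = (-75 + 59) / -8 = 2.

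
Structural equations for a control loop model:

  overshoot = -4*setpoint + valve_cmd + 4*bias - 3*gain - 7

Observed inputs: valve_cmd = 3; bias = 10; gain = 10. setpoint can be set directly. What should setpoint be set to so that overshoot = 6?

Substituting into the overshoot equation gives overshoot = -4*setpoint + 6.
Solve -4*setpoint + 6 = 6: setpoint = (6 - 6) / -4 = 0.

setpoint = 0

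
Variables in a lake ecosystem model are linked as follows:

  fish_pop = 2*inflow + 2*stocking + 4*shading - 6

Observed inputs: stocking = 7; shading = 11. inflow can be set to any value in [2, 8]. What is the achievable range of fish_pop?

Substituting into the fish_pop equation gives fish_pop = 2*inflow + 52.
Linear in inflow, so extremes are at the endpoints: inflow = 2 gives fish_pop = 56; inflow = 8 gives fish_pop = 68.

56 to 68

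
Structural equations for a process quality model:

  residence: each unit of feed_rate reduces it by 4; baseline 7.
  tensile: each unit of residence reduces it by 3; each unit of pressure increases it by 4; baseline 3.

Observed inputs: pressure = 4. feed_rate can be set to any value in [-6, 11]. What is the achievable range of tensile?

-74 to 130

Substituting into the tensile equation gives tensile = 12*feed_rate - 2.
Linear in feed_rate, so extremes are at the endpoints: feed_rate = -6 gives tensile = -74; feed_rate = 11 gives tensile = 130.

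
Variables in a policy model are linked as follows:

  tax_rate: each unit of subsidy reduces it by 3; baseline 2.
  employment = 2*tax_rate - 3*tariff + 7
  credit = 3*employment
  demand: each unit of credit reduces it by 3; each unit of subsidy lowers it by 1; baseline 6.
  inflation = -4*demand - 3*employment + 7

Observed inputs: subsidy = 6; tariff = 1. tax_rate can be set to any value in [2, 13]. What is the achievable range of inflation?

271 to 997

Intervening on tax_rate fixes its value directly, overriding its dependence on subsidy.
Substituting into the employment equation gives employment = 2*tax_rate + 4.
Substituting into the credit equation gives credit = 6*tax_rate + 12.
This gives demand = -18*tax_rate - 36.
inflation becomes 66*tax_rate + 139.
Linear in tax_rate, so extremes are at the endpoints: tax_rate = 2 gives inflation = 271; tax_rate = 13 gives inflation = 997.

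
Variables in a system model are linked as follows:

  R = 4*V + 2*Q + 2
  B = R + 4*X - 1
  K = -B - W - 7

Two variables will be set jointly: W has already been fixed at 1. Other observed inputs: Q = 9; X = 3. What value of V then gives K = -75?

With W held at 1:
Substituting into the R equation gives R = 4*V + 20.
B becomes 4*V + 31.
Substituting into the K equation gives K = -4*V - 39.
Solve -4*V - 39 = -75: V = (-75 + 39) / -4 = 9.

V = 9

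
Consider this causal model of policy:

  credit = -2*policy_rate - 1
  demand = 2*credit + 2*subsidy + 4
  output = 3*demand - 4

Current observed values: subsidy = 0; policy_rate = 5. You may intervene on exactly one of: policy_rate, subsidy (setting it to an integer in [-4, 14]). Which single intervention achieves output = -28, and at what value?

set subsidy = 5

Intervening on policy_rate: output = -12*policy_rate + 2. Reaching -28 requires policy_rate = 5/2, not an integer.
Intervening on subsidy: with other inputs at their observed values, output = 6*subsidy - 58. Solving for -28 gives subsidy = 5, within [-4, 14].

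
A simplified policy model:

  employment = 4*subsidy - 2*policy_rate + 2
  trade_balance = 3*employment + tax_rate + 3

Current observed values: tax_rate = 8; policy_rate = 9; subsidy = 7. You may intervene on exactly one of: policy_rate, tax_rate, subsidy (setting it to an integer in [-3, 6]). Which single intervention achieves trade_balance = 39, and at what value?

set tax_rate = 0

Intervening on policy_rate: trade_balance = -6*policy_rate + 101. Reaching 39 requires policy_rate = 31/3, not an integer.
Intervening on tax_rate: with other inputs at their observed values, trade_balance = tax_rate + 39. Solving for 39 gives tax_rate = 0, within [-3, 6].
Intervening on subsidy: trade_balance = 12*subsidy - 37. Reaching 39 requires subsidy = 19/3, not an integer.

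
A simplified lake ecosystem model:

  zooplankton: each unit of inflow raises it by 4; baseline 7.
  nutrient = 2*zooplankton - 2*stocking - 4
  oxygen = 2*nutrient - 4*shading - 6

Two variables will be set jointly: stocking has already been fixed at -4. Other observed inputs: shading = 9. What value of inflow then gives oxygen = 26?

inflow = 2

With stocking held at -4:
Substituting into the nutrient equation gives nutrient = 8*inflow + 18.
This gives oxygen = 16*inflow - 6.
Solve 16*inflow - 6 = 26: inflow = (26 + 6) / 16 = 2.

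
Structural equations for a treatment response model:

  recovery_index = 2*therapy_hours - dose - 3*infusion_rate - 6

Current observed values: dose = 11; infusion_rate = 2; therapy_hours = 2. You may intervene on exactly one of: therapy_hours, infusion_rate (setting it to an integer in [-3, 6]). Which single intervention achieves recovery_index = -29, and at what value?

set therapy_hours = -3

Intervening on therapy_hours: with other inputs at their observed values, recovery_index = 2*therapy_hours - 23. Solving for -29 gives therapy_hours = -3, within [-3, 6].
Intervening on infusion_rate: recovery_index = -3*infusion_rate - 13. Reaching -29 requires infusion_rate = 16/3, not an integer.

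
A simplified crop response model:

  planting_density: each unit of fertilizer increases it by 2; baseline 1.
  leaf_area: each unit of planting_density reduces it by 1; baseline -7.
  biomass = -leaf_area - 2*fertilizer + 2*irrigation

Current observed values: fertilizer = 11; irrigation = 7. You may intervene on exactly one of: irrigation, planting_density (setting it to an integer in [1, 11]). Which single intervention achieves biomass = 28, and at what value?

Intervening on irrigation: with other inputs at their observed values, biomass = 2*irrigation + 8. Solving for 28 gives irrigation = 10, within [1, 11].
Intervening on planting_density: biomass = planting_density - 1. Reaching 28 requires planting_density = 29, outside [1, 11].

set irrigation = 10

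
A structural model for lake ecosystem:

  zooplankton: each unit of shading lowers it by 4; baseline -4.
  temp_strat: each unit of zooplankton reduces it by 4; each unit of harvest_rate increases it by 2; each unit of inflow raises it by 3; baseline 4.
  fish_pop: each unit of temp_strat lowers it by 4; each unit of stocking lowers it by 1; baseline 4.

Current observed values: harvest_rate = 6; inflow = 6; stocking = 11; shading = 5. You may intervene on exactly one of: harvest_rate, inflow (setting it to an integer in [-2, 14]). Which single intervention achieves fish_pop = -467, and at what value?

Intervening on harvest_rate: fish_pop = -8*harvest_rate - 479. Reaching -467 requires harvest_rate = -3/2, not an integer.
Intervening on inflow: with other inputs at their observed values, fish_pop = -12*inflow - 455. Solving for -467 gives inflow = 1, within [-2, 14].

set inflow = 1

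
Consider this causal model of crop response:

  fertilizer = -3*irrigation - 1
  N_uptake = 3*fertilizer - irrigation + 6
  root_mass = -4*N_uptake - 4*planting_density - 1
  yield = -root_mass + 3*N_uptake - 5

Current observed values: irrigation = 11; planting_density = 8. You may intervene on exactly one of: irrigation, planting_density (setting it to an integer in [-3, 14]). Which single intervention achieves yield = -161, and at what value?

set irrigation = 3

Intervening on irrigation: with other inputs at their observed values, yield = -70*irrigation + 49. Solving for -161 gives irrigation = 3, within [-3, 14].
Intervening on planting_density: yield = 4*planting_density - 753. Reaching -161 requires planting_density = 148, outside [-3, 14].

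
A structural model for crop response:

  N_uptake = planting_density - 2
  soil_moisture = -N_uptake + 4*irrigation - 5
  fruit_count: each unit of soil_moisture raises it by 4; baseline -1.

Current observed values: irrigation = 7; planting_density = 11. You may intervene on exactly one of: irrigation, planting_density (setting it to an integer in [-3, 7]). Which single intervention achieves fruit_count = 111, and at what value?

set planting_density = -3

Intervening on irrigation: fruit_count = 16*irrigation - 57. Reaching 111 requires irrigation = 21/2, not an integer.
Intervening on planting_density: with other inputs at their observed values, fruit_count = -4*planting_density + 99. Solving for 111 gives planting_density = -3, within [-3, 7].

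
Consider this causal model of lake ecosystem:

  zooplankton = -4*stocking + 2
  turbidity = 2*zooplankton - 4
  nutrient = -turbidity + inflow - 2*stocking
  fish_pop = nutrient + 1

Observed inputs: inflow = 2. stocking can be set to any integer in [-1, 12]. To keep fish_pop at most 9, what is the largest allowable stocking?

Substituting into the turbidity equation gives turbidity = -8*stocking.
nutrient becomes 6*stocking + 2.
So fish_pop = 6*stocking + 3.
Require 6*stocking + 3 ≤ 9, so stocking ≤ 1.
The largest integer in [-1, 12] satisfying this is 1.

stocking = 1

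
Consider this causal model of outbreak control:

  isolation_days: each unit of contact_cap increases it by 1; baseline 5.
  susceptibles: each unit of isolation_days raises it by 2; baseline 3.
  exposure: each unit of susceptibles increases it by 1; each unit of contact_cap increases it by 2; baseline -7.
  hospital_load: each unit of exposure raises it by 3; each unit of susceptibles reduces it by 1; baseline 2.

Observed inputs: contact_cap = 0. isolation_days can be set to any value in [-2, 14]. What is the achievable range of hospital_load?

-21 to 43

Intervening on isolation_days fixes its value directly, overriding its dependence on contact_cap.
Substituting into the exposure equation gives exposure = 2*isolation_days - 4.
This gives hospital_load = 4*isolation_days - 13.
Linear in isolation_days, so extremes are at the endpoints: isolation_days = -2 gives hospital_load = -21; isolation_days = 14 gives hospital_load = 43.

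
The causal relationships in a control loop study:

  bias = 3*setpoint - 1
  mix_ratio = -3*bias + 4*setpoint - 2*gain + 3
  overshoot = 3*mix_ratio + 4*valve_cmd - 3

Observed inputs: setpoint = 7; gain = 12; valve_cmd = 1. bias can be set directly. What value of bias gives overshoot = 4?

bias = 2

Intervening on bias fixes its value directly, overriding its dependence on setpoint.
Substituting into the mix_ratio equation gives mix_ratio = -3*bias + 7.
Substituting into the overshoot equation gives overshoot = -9*bias + 22.
Solve -9*bias + 22 = 4: bias = (4 - 22) / -9 = 2.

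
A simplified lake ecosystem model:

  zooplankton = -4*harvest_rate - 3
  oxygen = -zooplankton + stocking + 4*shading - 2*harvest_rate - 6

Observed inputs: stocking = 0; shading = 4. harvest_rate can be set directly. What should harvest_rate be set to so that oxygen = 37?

harvest_rate = 12

Substituting into the oxygen equation gives oxygen = 2*harvest_rate + 13.
Solve 2*harvest_rate + 13 = 37: harvest_rate = (37 - 13) / 2 = 12.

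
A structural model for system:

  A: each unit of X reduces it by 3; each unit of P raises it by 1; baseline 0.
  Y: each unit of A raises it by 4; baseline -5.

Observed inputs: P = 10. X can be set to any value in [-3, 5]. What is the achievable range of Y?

Substituting into the A equation gives A = -3*X + 10.
So Y = -12*X + 35.
Linear in X, so extremes are at the endpoints: X = -3 gives Y = 71; X = 5 gives Y = -25.

-25 to 71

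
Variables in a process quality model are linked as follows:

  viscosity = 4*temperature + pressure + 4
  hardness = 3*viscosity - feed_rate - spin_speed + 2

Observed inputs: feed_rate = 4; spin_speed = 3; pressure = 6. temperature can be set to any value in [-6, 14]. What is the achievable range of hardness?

Substituting into the viscosity equation gives viscosity = 4*temperature + 10.
Substituting into the hardness equation gives hardness = 12*temperature + 25.
Linear in temperature, so extremes are at the endpoints: temperature = -6 gives hardness = -47; temperature = 14 gives hardness = 193.

-47 to 193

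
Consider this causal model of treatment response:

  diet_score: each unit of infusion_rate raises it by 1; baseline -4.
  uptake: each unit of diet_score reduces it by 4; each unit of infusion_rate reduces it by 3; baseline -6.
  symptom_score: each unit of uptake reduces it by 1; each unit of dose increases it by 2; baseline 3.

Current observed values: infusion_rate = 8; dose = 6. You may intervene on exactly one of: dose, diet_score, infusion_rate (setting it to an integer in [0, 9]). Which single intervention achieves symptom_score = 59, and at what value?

Intervening on dose: with other inputs at their observed values, symptom_score = 2*dose + 49. Solving for 59 gives dose = 5, within [0, 9].
Intervening on diet_score: symptom_score = 4*diet_score + 45. Reaching 59 requires diet_score = 7/2, not an integer.
Intervening on infusion_rate: symptom_score = 7*infusion_rate + 5. Reaching 59 requires infusion_rate = 54/7, not an integer.

set dose = 5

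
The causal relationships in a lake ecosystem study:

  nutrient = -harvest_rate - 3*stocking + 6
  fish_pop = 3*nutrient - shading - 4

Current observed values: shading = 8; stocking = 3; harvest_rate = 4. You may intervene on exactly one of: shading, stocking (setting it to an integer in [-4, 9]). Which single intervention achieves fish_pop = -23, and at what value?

Intervening on shading: with other inputs at their observed values, fish_pop = -shading - 25. Solving for -23 gives shading = -2, within [-4, 9].
Intervening on stocking: fish_pop = -9*stocking - 6. Reaching -23 requires stocking = 17/9, not an integer.

set shading = -2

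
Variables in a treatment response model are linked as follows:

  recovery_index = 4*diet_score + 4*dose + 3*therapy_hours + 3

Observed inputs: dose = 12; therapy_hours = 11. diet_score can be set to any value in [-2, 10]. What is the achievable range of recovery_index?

Substituting into the recovery_index equation gives recovery_index = 4*diet_score + 84.
Linear in diet_score, so extremes are at the endpoints: diet_score = -2 gives recovery_index = 76; diet_score = 10 gives recovery_index = 124.

76 to 124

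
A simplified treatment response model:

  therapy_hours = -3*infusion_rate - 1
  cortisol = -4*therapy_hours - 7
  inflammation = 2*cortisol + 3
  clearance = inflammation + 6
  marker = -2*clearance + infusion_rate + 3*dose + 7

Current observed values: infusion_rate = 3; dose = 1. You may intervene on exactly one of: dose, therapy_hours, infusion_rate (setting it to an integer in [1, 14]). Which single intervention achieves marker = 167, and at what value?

Intervening on dose: marker = 3*dose - 140. Reaching 167 requires dose = 307/3, not an integer.
Intervening on therapy_hours: with other inputs at their observed values, marker = 16*therapy_hours + 23. Solving for 167 gives therapy_hours = 9, within [1, 14].
Intervening on infusion_rate: marker = -47*infusion_rate + 4. Reaching 167 requires infusion_rate = -163/47, not an integer.

set therapy_hours = 9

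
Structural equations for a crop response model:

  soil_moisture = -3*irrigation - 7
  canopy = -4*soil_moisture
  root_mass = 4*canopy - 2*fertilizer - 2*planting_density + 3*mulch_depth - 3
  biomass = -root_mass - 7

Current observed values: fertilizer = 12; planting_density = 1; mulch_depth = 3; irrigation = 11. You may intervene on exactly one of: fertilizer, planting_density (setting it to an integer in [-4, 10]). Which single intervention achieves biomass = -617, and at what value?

Intervening on fertilizer: biomass = 2*fertilizer - 651. Reaching -617 requires fertilizer = 17, outside [-4, 10].
Intervening on planting_density: with other inputs at their observed values, biomass = 2*planting_density - 629. Solving for -617 gives planting_density = 6, within [-4, 10].

set planting_density = 6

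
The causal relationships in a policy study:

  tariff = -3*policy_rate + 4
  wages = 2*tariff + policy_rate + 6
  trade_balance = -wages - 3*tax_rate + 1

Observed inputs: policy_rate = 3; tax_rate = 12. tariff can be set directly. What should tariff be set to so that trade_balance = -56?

Intervening on tariff fixes its value directly, overriding its dependence on policy_rate.
Substituting into the wages equation gives wages = 2*tariff + 9.
So trade_balance = -2*tariff - 44.
Solve -2*tariff - 44 = -56: tariff = (-56 + 44) / -2 = 6.

tariff = 6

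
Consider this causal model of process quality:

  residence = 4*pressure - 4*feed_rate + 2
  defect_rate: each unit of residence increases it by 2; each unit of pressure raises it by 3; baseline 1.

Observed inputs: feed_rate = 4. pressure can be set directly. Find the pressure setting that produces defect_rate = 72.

pressure = 9

Substituting into the residence equation gives residence = 4*pressure - 14.
Substituting into the defect_rate equation gives defect_rate = 11*pressure - 27.
Solve 11*pressure - 27 = 72: pressure = (72 + 27) / 11 = 9.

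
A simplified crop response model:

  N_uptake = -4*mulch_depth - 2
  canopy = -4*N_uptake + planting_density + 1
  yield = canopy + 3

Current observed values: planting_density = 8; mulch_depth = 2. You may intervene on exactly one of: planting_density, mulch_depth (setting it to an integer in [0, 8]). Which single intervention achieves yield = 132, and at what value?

Intervening on planting_density: yield = planting_density + 44. Reaching 132 requires planting_density = 88, outside [0, 8].
Intervening on mulch_depth: with other inputs at their observed values, yield = 16*mulch_depth + 20. Solving for 132 gives mulch_depth = 7, within [0, 8].

set mulch_depth = 7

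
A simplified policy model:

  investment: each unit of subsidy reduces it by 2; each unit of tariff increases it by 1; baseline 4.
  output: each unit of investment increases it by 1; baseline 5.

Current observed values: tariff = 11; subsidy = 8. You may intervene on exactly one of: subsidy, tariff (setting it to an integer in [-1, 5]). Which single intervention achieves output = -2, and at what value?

Intervening on subsidy: output = -2*subsidy + 20. Reaching -2 requires subsidy = 11, outside [-1, 5].
Intervening on tariff: with other inputs at their observed values, output = tariff - 7. Solving for -2 gives tariff = 5, within [-1, 5].

set tariff = 5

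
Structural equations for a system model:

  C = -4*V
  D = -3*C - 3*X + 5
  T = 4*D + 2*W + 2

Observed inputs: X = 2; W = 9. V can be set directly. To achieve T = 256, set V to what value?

V = 5

Substituting into the D equation gives D = 12*V - 1.
Substituting into the T equation gives T = 48*V + 16.
Solve 48*V + 16 = 256: V = (256 - 16) / 48 = 5.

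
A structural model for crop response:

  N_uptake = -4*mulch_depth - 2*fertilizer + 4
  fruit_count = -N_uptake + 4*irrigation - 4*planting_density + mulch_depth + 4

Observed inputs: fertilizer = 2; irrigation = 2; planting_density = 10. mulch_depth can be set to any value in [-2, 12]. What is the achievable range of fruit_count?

-38 to 32

Substituting into the N_uptake equation gives N_uptake = -4*mulch_depth.
Substituting into the fruit_count equation gives fruit_count = 5*mulch_depth - 28.
Linear in mulch_depth, so extremes are at the endpoints: mulch_depth = -2 gives fruit_count = -38; mulch_depth = 12 gives fruit_count = 32.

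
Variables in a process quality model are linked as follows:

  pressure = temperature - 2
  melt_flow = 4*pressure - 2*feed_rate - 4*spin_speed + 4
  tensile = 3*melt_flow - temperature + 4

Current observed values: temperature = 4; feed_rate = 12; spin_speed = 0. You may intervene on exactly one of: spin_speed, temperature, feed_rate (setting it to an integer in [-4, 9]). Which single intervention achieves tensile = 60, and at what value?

Intervening on spin_speed: tensile = -12*spin_speed - 36. Reaching 60 requires spin_speed = -8, outside [-4, 9].
Intervening on temperature: tensile = 11*temperature - 80. Reaching 60 requires temperature = 140/11, not an integer.
Intervening on feed_rate: with other inputs at their observed values, tensile = -6*feed_rate + 36. Solving for 60 gives feed_rate = -4, within [-4, 9].

set feed_rate = -4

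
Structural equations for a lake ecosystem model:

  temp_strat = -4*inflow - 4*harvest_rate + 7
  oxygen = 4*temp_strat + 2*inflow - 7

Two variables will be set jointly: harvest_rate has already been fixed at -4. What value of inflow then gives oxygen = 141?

inflow = -4

With harvest_rate held at -4:
Substituting into the temp_strat equation gives temp_strat = -4*inflow + 23.
Substituting into the oxygen equation gives oxygen = -14*inflow + 85.
Solve -14*inflow + 85 = 141: inflow = (141 - 85) / -14 = -4.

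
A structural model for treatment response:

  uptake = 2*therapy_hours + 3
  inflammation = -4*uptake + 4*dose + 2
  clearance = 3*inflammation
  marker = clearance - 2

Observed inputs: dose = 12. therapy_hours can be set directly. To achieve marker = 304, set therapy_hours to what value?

Substituting into the inflammation equation gives inflammation = -8*therapy_hours + 38.
clearance becomes -24*therapy_hours + 114.
Substituting into the marker equation gives marker = -24*therapy_hours + 112.
Solve -24*therapy_hours + 112 = 304: therapy_hours = (304 - 112) / -24 = -8.

therapy_hours = -8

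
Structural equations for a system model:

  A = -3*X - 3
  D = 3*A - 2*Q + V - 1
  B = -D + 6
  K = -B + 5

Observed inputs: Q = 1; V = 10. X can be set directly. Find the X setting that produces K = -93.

Substituting into the D equation gives D = -9*X - 2.
This gives B = 9*X + 8.
Substituting into the K equation gives K = -9*X - 3.
Solve -9*X - 3 = -93: X = (-93 + 3) / -9 = 10.

X = 10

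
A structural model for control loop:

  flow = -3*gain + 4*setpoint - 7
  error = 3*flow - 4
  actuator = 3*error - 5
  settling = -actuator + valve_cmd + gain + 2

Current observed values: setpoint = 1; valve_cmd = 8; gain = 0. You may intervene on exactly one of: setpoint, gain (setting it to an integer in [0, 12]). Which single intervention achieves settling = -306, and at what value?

Intervening on setpoint: with other inputs at their observed values, settling = -36*setpoint + 90. Solving for -306 gives setpoint = 11, within [0, 12].
Intervening on gain: settling = 28*gain + 54. Reaching -306 requires gain = -90/7, not an integer.

set setpoint = 11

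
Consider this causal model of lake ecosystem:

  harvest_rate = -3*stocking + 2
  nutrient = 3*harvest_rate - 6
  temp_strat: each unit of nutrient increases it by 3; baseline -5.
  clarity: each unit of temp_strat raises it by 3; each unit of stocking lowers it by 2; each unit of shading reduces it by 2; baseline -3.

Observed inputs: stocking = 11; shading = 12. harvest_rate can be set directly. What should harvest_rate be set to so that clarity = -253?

harvest_rate = -5

Intervening on harvest_rate fixes its value directly, overriding its dependence on stocking.
Substituting into the temp_strat equation gives temp_strat = 9*harvest_rate - 23.
So clarity = 27*harvest_rate - 118.
Solve 27*harvest_rate - 118 = -253: harvest_rate = (-253 + 118) / 27 = -5.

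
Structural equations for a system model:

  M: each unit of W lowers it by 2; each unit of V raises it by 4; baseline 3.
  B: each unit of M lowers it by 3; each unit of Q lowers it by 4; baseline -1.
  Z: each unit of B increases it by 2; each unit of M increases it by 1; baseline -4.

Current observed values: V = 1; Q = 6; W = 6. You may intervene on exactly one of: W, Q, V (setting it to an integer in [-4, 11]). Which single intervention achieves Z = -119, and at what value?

set W = -3

Intervening on W: with other inputs at their observed values, Z = 10*W - 89. Solving for -119 gives W = -3, within [-4, 11].
Intervening on Q: Z = -8*Q + 19. Reaching -119 requires Q = 69/4, not an integer.
Intervening on V: Z = -20*V - 9. Reaching -119 requires V = 11/2, not an integer.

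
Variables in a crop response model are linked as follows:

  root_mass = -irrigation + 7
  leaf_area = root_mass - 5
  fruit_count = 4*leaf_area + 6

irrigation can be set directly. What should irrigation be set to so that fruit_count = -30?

Substituting into the leaf_area equation gives leaf_area = -irrigation + 2.
Substituting into the fruit_count equation gives fruit_count = -4*irrigation + 14.
Solve -4*irrigation + 14 = -30: irrigation = (-30 - 14) / -4 = 11.

irrigation = 11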